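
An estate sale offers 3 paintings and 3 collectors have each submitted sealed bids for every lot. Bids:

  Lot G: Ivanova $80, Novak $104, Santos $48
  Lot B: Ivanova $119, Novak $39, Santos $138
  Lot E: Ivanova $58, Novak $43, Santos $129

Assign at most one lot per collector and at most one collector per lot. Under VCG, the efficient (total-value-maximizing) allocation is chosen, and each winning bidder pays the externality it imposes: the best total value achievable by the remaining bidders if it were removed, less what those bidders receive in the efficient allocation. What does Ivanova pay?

Ivanova pays $9.

Efficient allocation: Ivanova→Lot B ($119), Novak→Lot G ($104), Santos→Lot E ($129); total welfare W = $352.
Ivanova receives Lot B at value $119, so the others get W − 119 = $233.
Without Ivanova: best allocation of the remaining 2 bidders over all 3 lots is Novak→Lot G ($104), Santos→Lot B ($138), total $242.
VCG payment = (others' best without Ivanova) − (others' welfare with Ivanova) = 242 − 233 = $9.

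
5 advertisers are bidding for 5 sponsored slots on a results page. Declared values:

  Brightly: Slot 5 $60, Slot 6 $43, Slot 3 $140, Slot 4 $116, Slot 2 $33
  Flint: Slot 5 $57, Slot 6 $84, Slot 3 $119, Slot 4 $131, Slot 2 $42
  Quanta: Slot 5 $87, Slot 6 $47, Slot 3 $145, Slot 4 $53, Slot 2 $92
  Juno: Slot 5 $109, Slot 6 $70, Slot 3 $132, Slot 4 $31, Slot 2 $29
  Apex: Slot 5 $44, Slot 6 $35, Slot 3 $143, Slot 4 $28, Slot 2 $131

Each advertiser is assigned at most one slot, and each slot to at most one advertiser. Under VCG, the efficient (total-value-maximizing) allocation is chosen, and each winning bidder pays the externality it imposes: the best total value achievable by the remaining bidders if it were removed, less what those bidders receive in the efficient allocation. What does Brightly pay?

Efficient allocation: Brightly→Slot 4 ($116), Flint→Slot 6 ($84), Quanta→Slot 3 ($145), Juno→Slot 5 ($109), Apex→Slot 2 ($131); total welfare W = $585.
Brightly receives Slot 4 at value $116, so the others get W − 116 = $469.
Without Brightly: best allocation of the remaining 4 bidders over all 5 slots is Flint→Slot 4 ($131), Quanta→Slot 3 ($145), Juno→Slot 5 ($109), Apex→Slot 2 ($131), total $516.
VCG payment = (others' best without Brightly) − (others' welfare with Brightly) = 516 − 469 = $47.

Brightly pays $47.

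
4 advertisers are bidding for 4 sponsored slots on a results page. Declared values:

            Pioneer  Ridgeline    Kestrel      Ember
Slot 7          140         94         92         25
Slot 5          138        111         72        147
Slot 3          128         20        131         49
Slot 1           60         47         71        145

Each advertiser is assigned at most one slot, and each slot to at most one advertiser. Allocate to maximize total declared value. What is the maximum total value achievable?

Max total: $527

Optimal: Pioneer→Slot 7 ($140), Ridgeline→Slot 5 ($111), Kestrel→Slot 3 ($131), Ember→Slot 1 ($145) — total 140+111+131+145 = $527.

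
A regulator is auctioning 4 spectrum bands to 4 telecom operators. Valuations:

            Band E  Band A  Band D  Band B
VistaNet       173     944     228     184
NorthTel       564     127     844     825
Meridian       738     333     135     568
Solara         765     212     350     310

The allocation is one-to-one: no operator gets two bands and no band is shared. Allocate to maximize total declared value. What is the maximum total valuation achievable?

Optimal: VistaNet→Band A ($944M), NorthTel→Band D ($844M), Meridian→Band B ($568M), Solara→Band E ($765M) — total 944+844+568+765 = $3121M.
Row-greedy (each operator in turn takes its best remaining band) gives $2836M, worse by 285.
Next-best assignment: VistaNet→Band A, NorthTel→Band B, Meridian→Band E, Solara→Band D = $2857M.
No other one-to-one assignment exceeds $3121M.

Maximum total: $3121M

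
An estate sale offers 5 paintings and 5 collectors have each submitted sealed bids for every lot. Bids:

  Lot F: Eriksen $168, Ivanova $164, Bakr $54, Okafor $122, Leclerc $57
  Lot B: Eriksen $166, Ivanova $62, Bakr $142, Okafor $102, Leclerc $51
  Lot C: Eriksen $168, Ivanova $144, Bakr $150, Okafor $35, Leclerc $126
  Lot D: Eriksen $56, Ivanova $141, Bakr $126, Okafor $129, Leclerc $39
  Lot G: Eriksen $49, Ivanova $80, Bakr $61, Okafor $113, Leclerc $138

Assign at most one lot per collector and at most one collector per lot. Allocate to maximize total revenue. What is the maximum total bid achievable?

Max total: $747

This is a one-to-one assignment (maximum-weight bipartite matching).
Optimal: Eriksen→Lot B ($166), Ivanova→Lot F ($164), Bakr→Lot C ($150), Okafor→Lot D ($129), Leclerc→Lot G ($138) — total 166+164+150+129+138 = $747.
Max-entry greedy (repeatedly take the single best remaining cell) gives $699, worse by 48.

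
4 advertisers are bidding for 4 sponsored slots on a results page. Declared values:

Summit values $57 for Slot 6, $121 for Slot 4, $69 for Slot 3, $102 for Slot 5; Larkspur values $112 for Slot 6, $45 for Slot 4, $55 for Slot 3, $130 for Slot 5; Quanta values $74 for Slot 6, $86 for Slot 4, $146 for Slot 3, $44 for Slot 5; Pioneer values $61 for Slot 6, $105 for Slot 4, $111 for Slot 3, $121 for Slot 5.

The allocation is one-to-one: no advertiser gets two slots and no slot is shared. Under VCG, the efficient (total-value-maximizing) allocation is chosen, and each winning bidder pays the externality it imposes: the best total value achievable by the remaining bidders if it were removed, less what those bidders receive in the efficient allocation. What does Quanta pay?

Efficient allocation: Summit→Slot 4 ($121), Larkspur→Slot 6 ($112), Quanta→Slot 3 ($146), Pioneer→Slot 5 ($121); total welfare W = $500.
Quanta receives Slot 3 at value $146, so the others get W − 146 = $354.
Without Quanta: best allocation of the remaining 3 bidders over all 4 slots is Summit→Slot 4 ($121), Larkspur→Slot 5 ($130), Pioneer→Slot 3 ($111), total $362.
VCG payment = (others' best without Quanta) − (others' welfare with Quanta) = 362 − 354 = $8.

Quanta pays $8.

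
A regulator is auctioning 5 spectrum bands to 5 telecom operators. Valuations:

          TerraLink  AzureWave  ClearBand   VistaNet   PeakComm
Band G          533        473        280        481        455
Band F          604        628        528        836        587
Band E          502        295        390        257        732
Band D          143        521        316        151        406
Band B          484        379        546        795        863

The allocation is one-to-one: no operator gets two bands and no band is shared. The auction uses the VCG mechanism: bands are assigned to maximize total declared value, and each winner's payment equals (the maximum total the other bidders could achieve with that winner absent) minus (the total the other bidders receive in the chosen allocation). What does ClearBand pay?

ClearBand pays $131M.

Efficient allocation: TerraLink→Band G ($533M), AzureWave→Band D ($521M), ClearBand→Band B ($546M), VistaNet→Band F ($836M), PeakComm→Band E ($732M); total welfare W = $3168M.
ClearBand receives Band B at value $546M, so the others get W − 546 = $2622M.
Without ClearBand: best allocation of the remaining 4 bidders over all 5 bands is TerraLink→Band G ($533M), AzureWave→Band D ($521M), VistaNet→Band F ($836M), PeakComm→Band B ($863M), total $2753M.
VCG payment = (others' best without ClearBand) − (others' welfare with ClearBand) = 2753 − 2622 = $131M.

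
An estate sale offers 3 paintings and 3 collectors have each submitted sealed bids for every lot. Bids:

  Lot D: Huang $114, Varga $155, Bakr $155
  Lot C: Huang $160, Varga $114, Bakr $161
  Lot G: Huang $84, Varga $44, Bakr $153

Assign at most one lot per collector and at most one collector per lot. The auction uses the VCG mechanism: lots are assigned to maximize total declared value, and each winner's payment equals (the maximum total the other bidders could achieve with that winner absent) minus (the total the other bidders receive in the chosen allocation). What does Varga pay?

Efficient allocation: Huang→Lot C ($160), Varga→Lot D ($155), Bakr→Lot G ($153); total welfare W = $468.
Varga receives Lot D at value $155, so the others get W − 155 = $313.
Without Varga: best allocation of the remaining 2 bidders over all 3 lots is Huang→Lot C ($160), Bakr→Lot D ($155), total $315.
VCG payment = (others' best without Varga) − (others' welfare with Varga) = 315 − 313 = $2.

Varga pays $2.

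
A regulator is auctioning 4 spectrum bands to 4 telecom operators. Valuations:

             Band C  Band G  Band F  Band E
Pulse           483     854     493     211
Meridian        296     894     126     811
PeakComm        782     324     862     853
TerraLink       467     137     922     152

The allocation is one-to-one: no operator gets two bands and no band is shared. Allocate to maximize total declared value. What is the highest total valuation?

Max total: $3369M

Optimal: Pulse→Band G ($854M), Meridian→Band E ($811M), PeakComm→Band C ($782M), TerraLink→Band F ($922M) — total 854+811+782+922 = $3369M.
Next-best assignment: Pulse→Band C, Meridian→Band G, PeakComm→Band E, TerraLink→Band F = $3152M.
Checked against all permutations: $3369M is optimal.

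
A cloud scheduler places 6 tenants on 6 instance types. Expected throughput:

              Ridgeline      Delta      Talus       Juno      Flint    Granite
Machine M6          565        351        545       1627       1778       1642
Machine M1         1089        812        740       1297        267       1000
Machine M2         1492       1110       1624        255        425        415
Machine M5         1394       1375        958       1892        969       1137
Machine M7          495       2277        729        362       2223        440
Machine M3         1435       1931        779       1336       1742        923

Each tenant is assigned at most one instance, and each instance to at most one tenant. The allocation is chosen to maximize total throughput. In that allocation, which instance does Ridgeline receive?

Ridgeline receives Machine M1.

Optimal: Ridgeline→Machine M1 (1089 ops/s), Delta→Machine M3 (1931 ops/s), Talus→Machine M2 (1624 ops/s), Juno→Machine M5 (1892 ops/s), Flint→Machine M7 (2223 ops/s), Granite→Machine M6 (1642 ops/s) — total 1089+1931+1624+1892+2223+1642 = 10401 ops/s.
Max-entry greedy (repeatedly take the single best remaining cell) gives 10006 ops/s, worse by 395.
Swapping Delta↔Talus (Delta→Machine M2 1110 ops/s, Talus→Machine M3 779 ops/s) loses 1666.
Ridgeline's own top instance is Machine M2 (1492 ops/s), but forcing Ridgeline→Machine M2 and reassigning the rest optimally gives only 9920 ops/s — worse by 481.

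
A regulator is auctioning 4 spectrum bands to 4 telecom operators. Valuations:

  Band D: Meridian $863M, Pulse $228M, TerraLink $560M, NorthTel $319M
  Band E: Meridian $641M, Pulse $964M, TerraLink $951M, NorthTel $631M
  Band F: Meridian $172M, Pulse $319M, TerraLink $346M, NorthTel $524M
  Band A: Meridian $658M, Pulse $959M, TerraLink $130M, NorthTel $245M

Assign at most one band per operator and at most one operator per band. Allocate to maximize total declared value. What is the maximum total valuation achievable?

Optimal: Meridian→Band D ($863M), Pulse→Band A ($959M), TerraLink→Band E ($951M), NorthTel→Band F ($524M) — total 863+959+951+524 = $3297M.
Row-greedy (each operator in turn takes its best remaining band) gives $2418M, worse by 879.

Max total: $3297M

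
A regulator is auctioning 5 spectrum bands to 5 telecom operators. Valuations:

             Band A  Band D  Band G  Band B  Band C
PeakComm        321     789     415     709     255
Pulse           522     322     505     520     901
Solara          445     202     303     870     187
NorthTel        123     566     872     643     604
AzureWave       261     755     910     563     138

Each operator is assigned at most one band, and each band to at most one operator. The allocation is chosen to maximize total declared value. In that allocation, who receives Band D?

Optimal: PeakComm→Band A ($321M), Pulse→Band C ($901M), Solara→Band B ($870M), NorthTel→Band G ($872M), AzureWave→Band D ($755M) — total 321+901+870+872+755 = $3719M.
Max-entry greedy (repeatedly take the single best remaining cell) gives $3593M, worse by 126.
Next-best assignment: PeakComm→Band D, Pulse→Band A, Solara→Band B, NorthTel→Band C, AzureWave→Band G = $3695M.
AzureWave's own top band is Band G ($910M), but forcing AzureWave→Band G and reassigning the rest optimally gives only $3695M — worse by 24.

AzureWave receives Band D.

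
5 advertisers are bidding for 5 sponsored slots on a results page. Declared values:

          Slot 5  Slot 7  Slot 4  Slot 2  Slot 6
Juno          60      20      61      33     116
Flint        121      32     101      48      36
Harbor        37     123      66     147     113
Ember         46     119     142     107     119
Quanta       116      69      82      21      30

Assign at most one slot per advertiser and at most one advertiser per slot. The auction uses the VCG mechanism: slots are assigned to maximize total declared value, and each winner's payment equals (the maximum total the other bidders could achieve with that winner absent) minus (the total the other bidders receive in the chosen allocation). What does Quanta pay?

Efficient allocation: Juno→Slot 6 ($116), Flint→Slot 4 ($101), Harbor→Slot 2 ($147), Ember→Slot 7 ($119), Quanta→Slot 5 ($116); total welfare W = $599.
Quanta receives Slot 5 at value $116, so the others get W − 116 = $483.
Without Quanta: best allocation of the remaining 4 bidders over all 5 slots is Juno→Slot 6 ($116), Flint→Slot 5 ($121), Harbor→Slot 2 ($147), Ember→Slot 4 ($142), total $526.
VCG payment = (others' best without Quanta) − (others' welfare with Quanta) = 526 − 483 = $43.

Quanta pays $43.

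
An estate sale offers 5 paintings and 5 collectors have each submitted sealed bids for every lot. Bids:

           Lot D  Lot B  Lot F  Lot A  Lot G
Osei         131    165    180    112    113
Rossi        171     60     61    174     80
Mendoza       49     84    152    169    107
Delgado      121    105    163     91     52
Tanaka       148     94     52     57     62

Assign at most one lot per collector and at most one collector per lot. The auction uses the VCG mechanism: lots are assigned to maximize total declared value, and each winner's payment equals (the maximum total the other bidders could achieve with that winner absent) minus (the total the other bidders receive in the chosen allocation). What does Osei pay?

Osei pays $5.

Efficient allocation: Osei→Lot B ($165), Rossi→Lot A ($174), Mendoza→Lot G ($107), Delgado→Lot F ($163), Tanaka→Lot D ($148); total welfare W = $757.
Osei receives Lot B at value $165, so the others get W − 165 = $592.
Without Osei: best allocation of the remaining 4 bidders over all 5 lots is Rossi→Lot D ($171), Mendoza→Lot A ($169), Delgado→Lot F ($163), Tanaka→Lot B ($94), total $597.
VCG payment = (others' best without Osei) − (others' welfare with Osei) = 597 − 592 = $5.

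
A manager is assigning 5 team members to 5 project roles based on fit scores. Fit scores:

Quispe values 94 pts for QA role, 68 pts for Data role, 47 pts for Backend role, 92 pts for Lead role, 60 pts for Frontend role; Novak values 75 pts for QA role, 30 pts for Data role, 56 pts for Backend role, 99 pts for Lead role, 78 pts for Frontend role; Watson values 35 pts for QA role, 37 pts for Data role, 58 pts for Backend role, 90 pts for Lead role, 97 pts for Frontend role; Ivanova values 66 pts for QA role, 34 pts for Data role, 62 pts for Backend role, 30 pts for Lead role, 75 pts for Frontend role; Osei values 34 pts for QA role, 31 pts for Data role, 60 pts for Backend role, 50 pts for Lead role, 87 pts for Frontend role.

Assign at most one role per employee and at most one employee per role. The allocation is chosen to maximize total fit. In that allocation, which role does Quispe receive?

Optimal: Quispe→Data role (68 pts), Novak→Lead role (99 pts), Watson→Frontend role (97 pts), Ivanova→QA role (66 pts), Osei→Backend role (60 pts) — total 68+99+97+66+60 = 390 pts.
Row-greedy (each employee in turn takes its best remaining role) gives 383 pts, worse by 7.
Quispe's own top role is QA role (94 pts), but forcing Quispe→QA role and reassigning the rest optimally gives only 384 pts — worse by 6.

Quispe receives Data role.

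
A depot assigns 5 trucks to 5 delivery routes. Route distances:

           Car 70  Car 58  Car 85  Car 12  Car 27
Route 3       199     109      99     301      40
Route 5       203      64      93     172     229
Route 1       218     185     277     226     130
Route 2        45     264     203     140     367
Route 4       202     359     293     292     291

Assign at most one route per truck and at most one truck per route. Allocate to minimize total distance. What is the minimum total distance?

Min total: 630 km

This is a one-to-one assignment (minimum-cost bipartite matching).
Optimal: Car 70→Route 2 (45 km), Car 58→Route 5 (64 km), Car 85→Route 3 (99 km), Car 12→Route 4 (292 km), Car 27→Route 1 (130 km) — total 45+64+99+292+130 = 630 km.
Next-best assignment: Car 70→Route 4, Car 58→Route 5, Car 85→Route 3, Car 12→Route 2, Car 27→Route 1 = 635 km.
No other one-to-one assignment undercuts 630 km.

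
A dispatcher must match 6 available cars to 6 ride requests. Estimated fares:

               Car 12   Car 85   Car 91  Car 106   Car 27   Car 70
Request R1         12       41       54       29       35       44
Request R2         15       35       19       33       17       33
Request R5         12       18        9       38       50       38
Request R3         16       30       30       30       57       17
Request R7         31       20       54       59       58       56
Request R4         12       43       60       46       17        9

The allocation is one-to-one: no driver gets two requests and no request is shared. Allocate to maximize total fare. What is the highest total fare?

Maximum total: $270

Treat this as an assignment problem: match each driver to one request.
Optimal: Car 12→Request R2 ($15), Car 85→Request R1 ($41), Car 91→Request R4 ($60), Car 106→Request R7 ($59), Car 27→Request R3 ($57), Car 70→Request R5 ($38) — total 15+41+60+59+57+38 = $270.
Column-greedy (each request in turn goes to its best remaining driver) gives $237, worse by 33.
Next-best assignment: Car 12→Request R2, Car 85→Request R1, Car 91→Request R4, Car 106→Request R5, Car 27→Request R3, Car 70→Request R7 = $267.
Checked against all permutations: $270 is optimal.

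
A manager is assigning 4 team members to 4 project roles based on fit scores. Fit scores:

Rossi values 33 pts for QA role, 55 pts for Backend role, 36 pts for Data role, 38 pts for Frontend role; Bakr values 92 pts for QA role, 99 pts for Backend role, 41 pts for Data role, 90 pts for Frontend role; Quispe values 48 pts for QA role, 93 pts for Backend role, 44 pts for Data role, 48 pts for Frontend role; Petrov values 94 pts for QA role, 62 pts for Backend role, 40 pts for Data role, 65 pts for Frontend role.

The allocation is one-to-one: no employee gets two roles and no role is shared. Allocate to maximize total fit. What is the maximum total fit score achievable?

This is the linear assignment problem.
Optimal: Rossi→Data role (36 pts), Bakr→Frontend role (90 pts), Quispe→Backend role (93 pts), Petrov→QA role (94 pts) — total 36+90+93+94 = 313 pts.
Max-entry greedy (repeatedly take the single best remaining cell) gives 277 pts, worse by 36.
Next-best assignment: Rossi→Data role, Bakr→QA role, Quispe→Backend role, Petrov→Frontend role = 286 pts.

Maximum total: 313 pts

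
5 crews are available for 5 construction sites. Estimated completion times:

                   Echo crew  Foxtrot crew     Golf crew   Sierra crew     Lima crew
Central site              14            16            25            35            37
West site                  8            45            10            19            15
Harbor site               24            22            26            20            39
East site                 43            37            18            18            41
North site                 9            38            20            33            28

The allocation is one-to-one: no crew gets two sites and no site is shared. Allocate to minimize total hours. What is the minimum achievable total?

Treat this as an assignment problem: match each crew to one site.
Optimal: Echo crew→North site (9 hours), Foxtrot crew→Central site (16 hours), Golf crew→East site (18 hours), Sierra crew→Harbor site (20 hours), Lima crew→West site (15 hours) — total 9+16+18+20+15 = 78 hours.
Column-greedy (each site in turn goes to its cheapest remaining crew) gives 109 hours, worse by 31.
Swapping Foxtrot crew↔Lima crew (Foxtrot crew→West site 45 hours, Lima crew→Central site 37 hours) adds 51.
Every other assignment is strictly worse.

Min total: 78 hours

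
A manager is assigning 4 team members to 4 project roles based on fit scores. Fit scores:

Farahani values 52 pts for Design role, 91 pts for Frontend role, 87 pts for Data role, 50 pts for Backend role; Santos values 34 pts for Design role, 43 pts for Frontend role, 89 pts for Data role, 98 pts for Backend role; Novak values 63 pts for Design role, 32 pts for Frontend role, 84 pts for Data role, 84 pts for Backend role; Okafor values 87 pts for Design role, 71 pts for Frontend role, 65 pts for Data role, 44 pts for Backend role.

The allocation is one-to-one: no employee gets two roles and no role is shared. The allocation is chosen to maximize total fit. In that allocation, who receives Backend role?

Santos receives Backend role.

This is the linear assignment problem.
Optimal: Farahani→Frontend role (91 pts), Santos→Backend role (98 pts), Novak→Data role (84 pts), Okafor→Design role (87 pts) — total 91+98+84+87 = 360 pts.
Column-greedy (each role in turn goes to its best remaining employee) gives 351 pts, worse by 9.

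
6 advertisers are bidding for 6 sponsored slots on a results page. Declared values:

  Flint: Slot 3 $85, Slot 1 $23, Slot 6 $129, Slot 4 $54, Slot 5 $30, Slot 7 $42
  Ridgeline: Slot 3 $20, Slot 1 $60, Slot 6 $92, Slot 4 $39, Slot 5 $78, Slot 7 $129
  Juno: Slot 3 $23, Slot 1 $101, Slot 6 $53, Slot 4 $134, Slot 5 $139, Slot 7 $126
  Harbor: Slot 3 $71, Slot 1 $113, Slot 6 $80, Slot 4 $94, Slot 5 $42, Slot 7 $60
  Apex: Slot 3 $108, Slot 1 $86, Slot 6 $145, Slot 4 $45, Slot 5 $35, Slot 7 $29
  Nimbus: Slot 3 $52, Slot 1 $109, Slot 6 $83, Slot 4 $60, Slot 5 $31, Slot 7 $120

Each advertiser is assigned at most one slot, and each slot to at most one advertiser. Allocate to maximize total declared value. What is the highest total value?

Maximum total: $708

Treat this as an assignment problem: match each advertiser to one slot.
Optimal: Flint→Slot 6 ($129), Ridgeline→Slot 7 ($129), Juno→Slot 5 ($139), Harbor→Slot 4 ($94), Apex→Slot 3 ($108), Nimbus→Slot 1 ($109) — total 129+129+139+94+108+109 = $708.
Column-greedy (each slot in turn goes to its best remaining advertiser) gives $682, worse by 26.
No other one-to-one assignment exceeds $708.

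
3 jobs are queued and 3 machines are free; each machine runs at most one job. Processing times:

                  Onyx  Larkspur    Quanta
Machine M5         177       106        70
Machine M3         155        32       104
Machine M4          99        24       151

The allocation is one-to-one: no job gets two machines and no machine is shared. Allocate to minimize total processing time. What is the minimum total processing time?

Minimum total: 201 min

Optimal: Onyx→Machine M4 (99 min), Larkspur→Machine M3 (32 min), Quanta→Machine M5 (70 min) — total 99+32+70 = 201 min.
Min-entry greedy (repeatedly take the single cheapest remaining cell) gives 249 min, worse by 48.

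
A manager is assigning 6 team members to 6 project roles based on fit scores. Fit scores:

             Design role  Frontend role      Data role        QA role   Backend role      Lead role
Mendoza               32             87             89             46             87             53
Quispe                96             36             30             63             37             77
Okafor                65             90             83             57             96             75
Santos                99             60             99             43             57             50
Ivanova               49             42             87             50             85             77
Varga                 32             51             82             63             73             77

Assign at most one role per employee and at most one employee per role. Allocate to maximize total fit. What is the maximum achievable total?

This is a one-to-one assignment (maximum-weight bipartite matching).
Optimal: Mendoza→Frontend role (87 pts), Quispe→Design role (96 pts), Okafor→Backend role (96 pts), Santos→Data role (99 pts), Ivanova→Lead role (77 pts), Varga→QA role (63 pts) — total 87+96+96+99+77+63 = 518 pts.
Swapping Okafor↔Varga (Okafor→QA role 57 pts, Varga→Backend role 73 pts) loses 29.

Maximum total: 518 pts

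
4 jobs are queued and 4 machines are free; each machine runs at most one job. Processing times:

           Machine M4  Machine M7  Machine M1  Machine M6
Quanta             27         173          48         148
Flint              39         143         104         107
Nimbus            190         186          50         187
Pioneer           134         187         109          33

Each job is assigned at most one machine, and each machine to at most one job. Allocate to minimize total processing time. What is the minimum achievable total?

Optimal: Quanta→Machine M4 (27 min), Flint→Machine M7 (143 min), Nimbus→Machine M1 (50 min), Pioneer→Machine M6 (33 min) — total 27+143+50+33 = 253 min.
Next-best assignment: Quanta→Machine M7, Flint→Machine M4, Nimbus→Machine M1, Pioneer→Machine M6 = 295 min.

Min total: 253 min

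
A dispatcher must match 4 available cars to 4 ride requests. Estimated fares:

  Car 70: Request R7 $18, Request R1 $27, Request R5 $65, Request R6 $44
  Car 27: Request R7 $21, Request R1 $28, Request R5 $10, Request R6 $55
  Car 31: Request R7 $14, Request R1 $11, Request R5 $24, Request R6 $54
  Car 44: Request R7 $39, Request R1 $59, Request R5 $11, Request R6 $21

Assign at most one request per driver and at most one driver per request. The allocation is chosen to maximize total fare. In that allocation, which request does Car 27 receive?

Optimal: Car 70→Request R5 ($65), Car 27→Request R7 ($21), Car 31→Request R6 ($54), Car 44→Request R1 ($59) — total 65+21+54+59 = $199.
Max-entry greedy (repeatedly take the single best remaining cell) gives $193, worse by 6.
No other one-to-one assignment exceeds $199.
Car 27's own top request is Request R6 ($55), but forcing Car 27→Request R6 and reassigning the rest optimally gives only $193 — worse by 6.

Car 27 receives Request R7.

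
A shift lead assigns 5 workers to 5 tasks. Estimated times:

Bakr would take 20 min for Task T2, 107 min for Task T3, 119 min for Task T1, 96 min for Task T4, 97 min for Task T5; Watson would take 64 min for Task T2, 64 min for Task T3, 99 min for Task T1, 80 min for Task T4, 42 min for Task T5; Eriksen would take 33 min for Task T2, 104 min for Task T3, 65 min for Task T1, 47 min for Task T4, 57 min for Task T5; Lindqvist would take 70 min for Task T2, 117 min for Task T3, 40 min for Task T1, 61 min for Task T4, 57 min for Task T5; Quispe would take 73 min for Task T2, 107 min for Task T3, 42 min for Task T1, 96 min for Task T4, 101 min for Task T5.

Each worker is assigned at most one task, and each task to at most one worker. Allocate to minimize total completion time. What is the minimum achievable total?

Treat this as an assignment problem: match each worker to one task.
Optimal: Bakr→Task T2 (20 min), Watson→Task T3 (64 min), Eriksen→Task T4 (47 min), Lindqvist→Task T5 (57 min), Quispe→Task T1 (42 min) — total 20+64+47+57+42 = 230 min.
Row-greedy (each worker in turn takes its cheapest remaining task) gives 256 min, worse by 26.
Next-best assignment: Bakr→Task T2, Watson→Task T3, Eriksen→Task T5, Lindqvist→Task T4, Quispe→Task T1 = 244 min.
Swapping Quispe↔Bakr (Quispe→Task T2 73 min, Bakr→Task T1 119 min) adds 130.
Checked against all permutations: 230 min is optimal.

Minimum total: 230 min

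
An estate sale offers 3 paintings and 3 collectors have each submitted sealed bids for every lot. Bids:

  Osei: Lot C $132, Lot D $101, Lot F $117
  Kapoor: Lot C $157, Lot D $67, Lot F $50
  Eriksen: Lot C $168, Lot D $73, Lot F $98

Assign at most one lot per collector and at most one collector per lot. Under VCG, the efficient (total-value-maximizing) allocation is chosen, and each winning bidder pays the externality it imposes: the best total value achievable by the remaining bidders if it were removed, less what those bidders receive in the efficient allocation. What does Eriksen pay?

Efficient allocation: Osei→Lot D ($101), Kapoor→Lot C ($157), Eriksen→Lot F ($98); total welfare W = $356.
Eriksen receives Lot F at value $98, so the others get W − 98 = $258.
Without Eriksen: best allocation of the remaining 2 bidders over all 3 lots is Osei→Lot F ($117), Kapoor→Lot C ($157), total $274.
VCG payment = (others' best without Eriksen) − (others' welfare with Eriksen) = 274 − 258 = $16.

Eriksen pays $16.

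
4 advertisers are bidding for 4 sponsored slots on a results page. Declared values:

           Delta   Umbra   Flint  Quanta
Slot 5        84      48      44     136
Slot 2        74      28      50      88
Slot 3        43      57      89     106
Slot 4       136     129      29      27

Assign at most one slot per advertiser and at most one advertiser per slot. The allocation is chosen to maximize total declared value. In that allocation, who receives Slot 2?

Delta receives Slot 2.

Optimal: Delta→Slot 2 ($74), Umbra→Slot 4 ($129), Flint→Slot 3 ($89), Quanta→Slot 5 ($136) — total 74+129+89+136 = $428.
Row-greedy (each advertiser in turn takes its best remaining slot) gives $379, worse by 49.
Delta's own top slot is Slot 4 ($136), but forcing Delta→Slot 4 and reassigning the rest optimally gives only $389 — worse by 39.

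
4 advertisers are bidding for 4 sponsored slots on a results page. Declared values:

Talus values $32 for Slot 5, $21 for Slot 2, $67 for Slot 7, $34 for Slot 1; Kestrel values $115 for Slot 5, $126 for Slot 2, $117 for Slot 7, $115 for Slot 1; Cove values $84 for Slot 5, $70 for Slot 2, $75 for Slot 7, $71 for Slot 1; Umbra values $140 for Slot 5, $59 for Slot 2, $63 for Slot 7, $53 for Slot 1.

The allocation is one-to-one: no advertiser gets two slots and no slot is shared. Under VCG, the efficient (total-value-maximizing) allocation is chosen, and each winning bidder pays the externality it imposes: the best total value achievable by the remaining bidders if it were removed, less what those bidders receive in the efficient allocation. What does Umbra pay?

Umbra pays $13.

Efficient allocation: Talus→Slot 7 ($67), Kestrel→Slot 2 ($126), Cove→Slot 1 ($71), Umbra→Slot 5 ($140); total welfare W = $404.
Umbra receives Slot 5 at value $140, so the others get W − 140 = $264.
Without Umbra: best allocation of the remaining 3 bidders over all 4 slots is Talus→Slot 7 ($67), Kestrel→Slot 2 ($126), Cove→Slot 5 ($84), total $277.
VCG payment = (others' best without Umbra) − (others' welfare with Umbra) = 277 − 264 = $13.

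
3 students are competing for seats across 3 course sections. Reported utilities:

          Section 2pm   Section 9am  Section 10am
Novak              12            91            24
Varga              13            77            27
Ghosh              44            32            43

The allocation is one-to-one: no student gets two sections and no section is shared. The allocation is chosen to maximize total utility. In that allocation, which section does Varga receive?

Varga receives Section 10am.

This is the linear assignment problem.
Optimal: Novak→Section 9am (91 points), Varga→Section 10am (27 points), Ghosh→Section 2pm (44 points) — total 91+27+44 = 162 points.
Swapping Novak↔Varga (Novak→Section 10am 24 points, Varga→Section 9am 77 points) loses 17.
Checked against all permutations: 162 points is optimal.
Varga's own top section is Section 9am (77 points), but forcing Varga→Section 9am and reassigning the rest optimally gives only 145 points — worse by 17.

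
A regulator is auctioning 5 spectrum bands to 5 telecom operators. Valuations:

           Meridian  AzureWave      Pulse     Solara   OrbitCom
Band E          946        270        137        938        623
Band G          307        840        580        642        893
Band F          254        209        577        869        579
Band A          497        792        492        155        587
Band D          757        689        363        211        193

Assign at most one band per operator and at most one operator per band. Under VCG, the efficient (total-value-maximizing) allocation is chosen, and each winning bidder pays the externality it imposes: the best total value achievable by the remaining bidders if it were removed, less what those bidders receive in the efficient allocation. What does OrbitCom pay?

Efficient allocation: Meridian→Band D ($757M), AzureWave→Band A ($792M), Pulse→Band F ($577M), Solara→Band E ($938M), OrbitCom→Band G ($893M); total welfare W = $3957M.
OrbitCom receives Band G at value $893M, so the others get W − 893 = $3064M.
Without OrbitCom: best allocation of the remaining 4 bidders over all 5 bands is Meridian→Band E ($946M), AzureWave→Band A ($792M), Pulse→Band G ($580M), Solara→Band F ($869M), total $3187M.
VCG payment = (others' best without OrbitCom) − (others' welfare with OrbitCom) = 3187 − 3064 = $123M.

OrbitCom pays $123M.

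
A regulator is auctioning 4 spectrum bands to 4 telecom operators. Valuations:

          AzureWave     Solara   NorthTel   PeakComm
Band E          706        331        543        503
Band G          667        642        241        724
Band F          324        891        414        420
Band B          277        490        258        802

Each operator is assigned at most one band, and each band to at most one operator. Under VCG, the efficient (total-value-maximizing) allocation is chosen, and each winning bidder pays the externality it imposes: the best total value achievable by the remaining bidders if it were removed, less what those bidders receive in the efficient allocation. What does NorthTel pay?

NorthTel pays $39M.

Efficient allocation: AzureWave→Band G ($667M), Solara→Band F ($891M), NorthTel→Band E ($543M), PeakComm→Band B ($802M); total welfare W = $2903M.
NorthTel receives Band E at value $543M, so the others get W − 543 = $2360M.
Without NorthTel: best allocation of the remaining 3 bidders over all 4 bands is AzureWave→Band E ($706M), Solara→Band F ($891M), PeakComm→Band B ($802M), total $2399M.
VCG payment = (others' best without NorthTel) − (others' welfare with NorthTel) = 2399 − 2360 = $39M.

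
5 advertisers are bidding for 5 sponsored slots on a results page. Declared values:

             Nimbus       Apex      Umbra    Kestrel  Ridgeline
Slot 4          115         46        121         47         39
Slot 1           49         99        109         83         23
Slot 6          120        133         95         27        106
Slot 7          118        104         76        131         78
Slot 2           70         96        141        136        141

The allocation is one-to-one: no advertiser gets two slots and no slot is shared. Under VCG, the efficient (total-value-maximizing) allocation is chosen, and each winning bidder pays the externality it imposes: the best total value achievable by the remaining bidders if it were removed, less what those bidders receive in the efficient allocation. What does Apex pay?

Efficient allocation: Nimbus→Slot 4 ($115), Apex→Slot 6 ($133), Umbra→Slot 1 ($109), Kestrel→Slot 7 ($131), Ridgeline→Slot 2 ($141); total welfare W = $629.
Apex receives Slot 6 at value $133, so the others get W − 133 = $496.
Without Apex: best allocation of the remaining 4 bidders over all 5 slots is Nimbus→Slot 6 ($120), Umbra→Slot 4 ($121), Kestrel→Slot 7 ($131), Ridgeline→Slot 2 ($141), total $513.
VCG payment = (others' best without Apex) − (others' welfare with Apex) = 513 − 496 = $17.

Apex pays $17.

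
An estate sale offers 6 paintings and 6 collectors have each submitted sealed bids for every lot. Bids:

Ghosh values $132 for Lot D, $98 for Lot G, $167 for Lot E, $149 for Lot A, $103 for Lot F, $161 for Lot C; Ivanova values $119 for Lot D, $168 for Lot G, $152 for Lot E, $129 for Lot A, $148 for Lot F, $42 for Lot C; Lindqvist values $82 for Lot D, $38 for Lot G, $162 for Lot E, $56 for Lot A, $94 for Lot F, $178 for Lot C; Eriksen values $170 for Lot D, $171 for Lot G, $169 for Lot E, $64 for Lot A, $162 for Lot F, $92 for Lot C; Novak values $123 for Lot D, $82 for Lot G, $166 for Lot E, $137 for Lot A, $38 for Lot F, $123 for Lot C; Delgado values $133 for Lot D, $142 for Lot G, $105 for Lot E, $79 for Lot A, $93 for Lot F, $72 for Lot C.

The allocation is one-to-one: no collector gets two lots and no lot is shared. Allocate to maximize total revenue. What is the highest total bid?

This is a one-to-one assignment (maximum-weight bipartite matching).
Optimal: Ghosh→Lot A ($149), Ivanova→Lot G ($168), Lindqvist→Lot C ($178), Eriksen→Lot F ($162), Novak→Lot E ($166), Delgado→Lot D ($133) — total 149+168+178+162+166+133 = $956.
Max-entry greedy (repeatedly take the single best remaining cell) gives $934, worse by 22.
Swapping Ivanova↔Lindqvist (Ivanova→Lot C $42, Lindqvist→Lot G $38) loses 266.

Maximum total: $956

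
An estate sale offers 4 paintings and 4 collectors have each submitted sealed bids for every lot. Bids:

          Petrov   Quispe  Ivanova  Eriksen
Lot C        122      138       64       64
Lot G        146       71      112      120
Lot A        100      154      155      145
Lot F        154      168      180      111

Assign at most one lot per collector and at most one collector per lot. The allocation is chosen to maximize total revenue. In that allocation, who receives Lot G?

This is a one-to-one assignment (maximum-weight bipartite matching).
Optimal: Petrov→Lot G ($146), Quispe→Lot C ($138), Ivanova→Lot F ($180), Eriksen→Lot A ($145) — total 146+138+180+145 = $609.
Swapping Ivanova↔Petrov (Ivanova→Lot G $112, Petrov→Lot F $154) loses 60.
No other one-to-one assignment exceeds $609.
Petrov's own top lot is Lot F ($154), but forcing Petrov→Lot F and reassigning the rest optimally gives only $567 — worse by 42.

Petrov receives Lot G.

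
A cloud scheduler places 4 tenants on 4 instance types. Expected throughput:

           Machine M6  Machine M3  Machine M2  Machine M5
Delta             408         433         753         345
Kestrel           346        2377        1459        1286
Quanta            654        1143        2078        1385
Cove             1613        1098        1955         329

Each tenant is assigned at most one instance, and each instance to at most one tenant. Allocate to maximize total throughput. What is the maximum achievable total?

This is a one-to-one assignment (maximum-weight bipartite matching).
Optimal: Delta→Machine M5 (345 ops/s), Kestrel→Machine M3 (2377 ops/s), Quanta→Machine M2 (2078 ops/s), Cove→Machine M6 (1613 ops/s) — total 345+2377+2078+1613 = 6413 ops/s.

Maximum total: 6413 ops/s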